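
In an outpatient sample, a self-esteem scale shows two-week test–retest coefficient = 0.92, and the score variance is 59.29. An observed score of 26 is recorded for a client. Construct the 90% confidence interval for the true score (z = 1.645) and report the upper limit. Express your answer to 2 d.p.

29.58

SD = √59.29 = 7.700
SEM = 7.700·√(1 − 0.920) ≃ 2.178
Half-width = 1.645·2.178 ≃ 3.583
Upper limit = 26 + 3.583 ≃ 29.583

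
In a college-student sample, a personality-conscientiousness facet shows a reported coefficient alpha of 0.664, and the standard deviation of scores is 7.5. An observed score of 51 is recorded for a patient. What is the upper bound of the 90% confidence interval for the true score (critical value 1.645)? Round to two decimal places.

58.15

The standard error of measurement is 7.50000·√(1 − 0.66400) ≈ 7.50000·0.57966 ≈ 4.34741.
Margin = 1.645 · 4.34741 ≈ 7.15149
Upper limit = 51 + 7.15149 ≈ 58.15149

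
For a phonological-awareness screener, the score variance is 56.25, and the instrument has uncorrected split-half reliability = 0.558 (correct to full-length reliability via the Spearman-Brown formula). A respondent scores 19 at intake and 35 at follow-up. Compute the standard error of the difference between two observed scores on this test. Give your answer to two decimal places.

σ = 56.25^(1/2) = 7.5000
r_full = 2·0.558 / (1 + 0.558) ≃ 0.7163
SEM = 7.5000 · √(1 − 0.7163) = 7.5000 · √0.2837 ≃ 7.5000 · 0.5326 ≃ 3.9947
SE_diff = SEM · √2 ≃ 3.9947 · 1.4142 ≃ 5.6494

5.65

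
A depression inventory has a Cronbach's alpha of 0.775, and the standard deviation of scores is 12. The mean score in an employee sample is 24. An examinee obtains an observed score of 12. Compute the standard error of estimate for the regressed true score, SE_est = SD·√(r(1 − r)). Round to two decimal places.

5.01

SE_est = SD · √(r(1 − r)) = 12.00000 · √0.17437 ≈ 12.00000 · 0.41758 ≈ 5.01099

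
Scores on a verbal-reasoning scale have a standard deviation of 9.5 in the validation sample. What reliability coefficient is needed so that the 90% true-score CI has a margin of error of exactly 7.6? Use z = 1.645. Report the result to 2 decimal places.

0.76

SEM needed = half-width / z = 7.6/1.645 ≈ 4.6201
Required reliability = 1 − (SEM/SD)² = 1 − 0.2365 ≈ 0.7635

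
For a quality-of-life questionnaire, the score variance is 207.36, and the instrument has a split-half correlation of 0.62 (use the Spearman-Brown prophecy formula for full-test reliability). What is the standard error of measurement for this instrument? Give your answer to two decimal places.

σ = 207.36^(1/2) = 14.40000
r_full = 2·0.62 / (1 + 0.62) ≃ 0.76543
SEM = 14.40000 · √(1 − 0.76543) = 14.40000 · √0.23457 ≃ 14.40000 · 0.48432 ≃ 6.97424

6.97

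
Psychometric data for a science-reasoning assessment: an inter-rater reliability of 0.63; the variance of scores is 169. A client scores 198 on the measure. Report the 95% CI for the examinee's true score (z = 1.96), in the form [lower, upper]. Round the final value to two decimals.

[182.50, 213.50]

σ = 169^(1/2) = 13.000
The standard error of measurement is 13.000×√(1 − 0.630) ≈ 13.000×0.608 ≈ 7.908.
1.96 × SEM ≈ 15.499
CI = 198 ± 15.499 → [182.501, 213.499]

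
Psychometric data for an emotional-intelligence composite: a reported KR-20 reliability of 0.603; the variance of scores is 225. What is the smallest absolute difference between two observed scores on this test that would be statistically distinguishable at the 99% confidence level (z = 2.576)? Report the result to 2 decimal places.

SD = √225 ≃ 15.000
SEM = 15.000 · √(1 − 0.603) = 15.000 · √0.397 ≃ 15.000 · 0.630 ≃ 9.451
SE_diff = √2 · SEM ≃ 13.366
Smallest detectable difference = 2.576·13.366 ≃ 34.431

34.43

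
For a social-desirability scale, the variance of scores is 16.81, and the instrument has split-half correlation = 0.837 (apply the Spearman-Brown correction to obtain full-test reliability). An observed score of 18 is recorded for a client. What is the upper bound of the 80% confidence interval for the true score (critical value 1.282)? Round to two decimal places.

σ = 16.81^(1/2) = 4.100
Spearman-Brown: r = 2(0.837) / (1 + 0.837) = 1.674 / 1.837 ≈ 0.911
SEM = 4.100 × √(1 − 0.911) = 4.100 × √0.089 ≈ 4.100 × 0.298 ≈ 1.221
Half-width = 1.282×1.221 ≈ 1.566
Upper bound: 18 + 1.566 = 19.566

19.57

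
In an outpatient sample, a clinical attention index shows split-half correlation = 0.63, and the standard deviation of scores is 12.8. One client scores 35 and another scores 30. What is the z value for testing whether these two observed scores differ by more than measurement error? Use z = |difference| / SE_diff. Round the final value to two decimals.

0.58

Full-length reliability (Spearman-Brown) = 2(0.63)/(1+0.63) ≈ 0.773
SEM = 12.800 · √(1 − 0.773) = 12.800 · √0.227 ≈ 12.800 · 0.476 ≈ 6.098
SE_diff = √2 · SEM ≈ 8.624
z = 5 / 8.624 ≈ 0.580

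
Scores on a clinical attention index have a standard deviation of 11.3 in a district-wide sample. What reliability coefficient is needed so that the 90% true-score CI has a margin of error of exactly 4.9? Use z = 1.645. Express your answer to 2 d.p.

Required SEM = 4.9 / 1.645 ≃ 2.9787
Required reliability = 1 − (SEM/SD)² = 1 − 0.0695 ≃ 0.9305

0.93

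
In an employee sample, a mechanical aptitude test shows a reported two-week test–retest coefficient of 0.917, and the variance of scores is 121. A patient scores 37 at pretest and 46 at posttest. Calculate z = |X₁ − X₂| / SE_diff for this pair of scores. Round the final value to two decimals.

SD = √121 ≈ 11.000
The standard error of measurement is 11.000×√(1 − 0.917) ≈ 11.000×0.288 ≈ 3.169.
Standard error of the difference = 3.169·√2 ≈ 4.482
z = 9 / 4.482 ≈ 2.008

2.01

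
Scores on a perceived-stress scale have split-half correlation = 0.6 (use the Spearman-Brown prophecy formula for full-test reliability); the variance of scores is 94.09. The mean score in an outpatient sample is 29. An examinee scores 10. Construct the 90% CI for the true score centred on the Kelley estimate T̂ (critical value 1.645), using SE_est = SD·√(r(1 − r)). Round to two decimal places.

SD = √94.09 = 9.700
Spearman-Brown: r = 2(0.6) / (1 + 0.6) = 1.200 / 1.600 ≃ 0.750
T̂ = r·X + (1 − r)·M = 0.750*10 + 0.250*29 = 7.500 + 7.250 ≃ 14.750
SE_est = SD * √(r(1 − r)) = 9.700 * √0.188 ≃ 9.700 * 0.433 ≃ 4.200
90% CI: 14.750 ± 6.909 ≃ (7.841, 21.659)

[7.84, 21.66]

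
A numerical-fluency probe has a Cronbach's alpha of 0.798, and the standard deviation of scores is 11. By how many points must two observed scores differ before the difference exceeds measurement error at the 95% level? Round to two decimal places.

13.70

SEM = 11.00000·√(1 − 0.79800) ≃ 4.94389
Standard error of the difference = 4.94389·√2 ≃ 6.99171
Minimum reliable difference = 1.96 · SE_diff ≃ 1.96 · 6.99171 ≃ 13.70375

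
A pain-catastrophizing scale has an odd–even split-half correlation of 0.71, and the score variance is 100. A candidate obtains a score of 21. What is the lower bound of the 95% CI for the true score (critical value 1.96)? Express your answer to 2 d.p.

SD = √100 = 10.0000
r_full = 2·0.71 / (1 + 0.71) ≃ 0.8304
The standard error of measurement is 10.0000×√(1 − 0.8304) ≃ 10.0000×0.4118 ≃ 4.1181.
Half-width = 1.96×4.1181 ≃ 8.0716
Lower bound: 21 − 8.0716 = 12.9284

12.93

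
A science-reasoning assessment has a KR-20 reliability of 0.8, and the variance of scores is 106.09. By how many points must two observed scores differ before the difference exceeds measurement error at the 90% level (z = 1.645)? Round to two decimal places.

10.72

SD = √106.09 = 10.300
SEM = 10.300 · √(1 − 0.800) = 10.300 · √0.200 ≈ 10.300 · 0.447 ≈ 4.606
Standard error of the difference = 4.606·√2 ≈ 6.514
Smallest detectable difference = 1.645·6.514 ≈ 10.716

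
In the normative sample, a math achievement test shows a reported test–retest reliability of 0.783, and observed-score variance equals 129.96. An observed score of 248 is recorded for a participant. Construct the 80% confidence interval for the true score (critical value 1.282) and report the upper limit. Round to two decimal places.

σ = 129.96^(1/2) = 11.4000
SEM = 11.4000 × √(1 − 0.7830) = 11.4000 × √0.2170 ≈ 11.4000 × 0.4658 ≈ 5.3105
1.282 × SEM ≈ 6.8081
Upper limit = 248 + 6.8081 ≈ 254.8081

254.81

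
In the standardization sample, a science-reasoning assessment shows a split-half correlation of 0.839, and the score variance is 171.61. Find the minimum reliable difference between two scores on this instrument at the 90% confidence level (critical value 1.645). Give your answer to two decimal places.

9.02

σ = 171.61^(1/2) = 13.10000
Spearman-Brown: r = 2(0.839) / (1 + 0.839) = 1.67800 / 1.83900 ≈ 0.91245
SEM = 13.10000 · √(1 − 0.91245) = 13.10000 · √0.08755 ≈ 13.10000 · 0.29588 ≈ 3.87609
SE_diff = SEM · √2 ≈ 3.87609 · 1.41421 ≈ 5.48161
Minimum reliable difference = 1.645 · SE_diff ≈ 1.645 · 5.48161 ≈ 9.01725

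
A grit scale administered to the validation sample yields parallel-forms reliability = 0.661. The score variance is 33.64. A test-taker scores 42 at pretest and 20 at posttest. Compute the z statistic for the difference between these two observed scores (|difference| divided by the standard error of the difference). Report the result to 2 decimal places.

SD = √33.64 = 5.80000
SEM = 5.80000 * √(1 − 0.66100) = 5.80000 * √0.33900 ≈ 5.80000 * 0.58224 ≈ 3.37697
SE_diff = SEM * √2 ≈ 3.37697 * 1.41421 ≈ 4.77576
z = 22 / 4.77576 ≈ 4.60659

4.61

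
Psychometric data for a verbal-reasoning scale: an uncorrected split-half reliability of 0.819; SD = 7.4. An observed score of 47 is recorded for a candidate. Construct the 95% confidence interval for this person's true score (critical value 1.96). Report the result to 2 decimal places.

[42.42, 51.58]

Full-length reliability (Spearman-Brown) = 2(0.819)/(1+0.819) ≈ 0.9005
SEM = 7.4000 · √(1 − 0.9005) = 7.4000 · √0.0995 ≈ 7.4000 · 0.3154 ≈ 2.3343
Margin = 1.96 · 2.3343 ≈ 4.5752
CI = 47 ± 4.5752 → [42.4248, 51.5752]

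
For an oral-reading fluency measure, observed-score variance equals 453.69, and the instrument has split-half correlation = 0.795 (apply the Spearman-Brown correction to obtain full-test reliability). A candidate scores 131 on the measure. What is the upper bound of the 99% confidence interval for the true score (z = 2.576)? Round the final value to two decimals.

149.54

SD = √453.69 ≃ 21.3000
Full-length reliability (Spearman-Brown) = 2(0.795)/(1+0.795) ≃ 0.8858
SEM = 21.3000 · √(1 − 0.8858) = 21.3000 · √0.1142 ≃ 21.3000 · 0.3379 ≃ 7.1982
Margin = 2.576 · 7.1982 ≃ 18.5426
Upper limit = 131 + 18.5426 ≃ 149.5426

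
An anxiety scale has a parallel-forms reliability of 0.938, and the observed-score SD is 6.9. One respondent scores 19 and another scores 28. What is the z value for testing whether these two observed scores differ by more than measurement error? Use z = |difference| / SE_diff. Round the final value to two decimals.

3.70

SEM = 6.900 * √(1 − 0.938) = 6.900 * √0.062 ≈ 6.900 * 0.249 ≈ 1.718
SE_diff = √2 * SEM ≈ 2.430
z = 9 / 2.430 ≈ 3.704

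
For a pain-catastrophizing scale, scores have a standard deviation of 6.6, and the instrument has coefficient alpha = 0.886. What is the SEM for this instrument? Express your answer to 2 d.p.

2.23

The standard error of measurement is 6.6000×√(1 − 0.8860) ≃ 6.6000×0.3376 ≃ 2.2284.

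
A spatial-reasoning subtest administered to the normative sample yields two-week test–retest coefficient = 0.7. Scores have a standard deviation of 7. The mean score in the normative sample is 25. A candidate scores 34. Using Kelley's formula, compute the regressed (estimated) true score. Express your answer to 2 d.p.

Estimated true score = 0.70000*34 + (1 − 0.70000)*25 ≃ 31.30000

31.30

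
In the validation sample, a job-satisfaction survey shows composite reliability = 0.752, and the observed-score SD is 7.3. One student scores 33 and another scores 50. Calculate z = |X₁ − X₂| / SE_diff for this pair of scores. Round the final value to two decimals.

SEM = 7.3000 · √(1 − 0.7520) = 7.3000 · √0.2480 ≈ 7.3000 · 0.4980 ≈ 3.6354
Standard error of the difference = 3.6354·√2 ≈ 5.1412
z = |33 − 50| / 5.1412 = 17 / 5.1412 ≈ 3.3066

3.31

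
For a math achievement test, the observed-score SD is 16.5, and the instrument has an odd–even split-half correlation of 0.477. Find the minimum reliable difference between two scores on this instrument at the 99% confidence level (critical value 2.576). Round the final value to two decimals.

r_full = 2·0.477 / (1 + 0.477) ≈ 0.646
SEM = 16.500·√(1 − 0.646) ≈ 9.818
Standard error of the difference = 9.818·√2 ≈ 13.885
Minimum reliable difference = 2.576 · SE_diff ≈ 2.576 · 13.885 ≈ 35.769

35.77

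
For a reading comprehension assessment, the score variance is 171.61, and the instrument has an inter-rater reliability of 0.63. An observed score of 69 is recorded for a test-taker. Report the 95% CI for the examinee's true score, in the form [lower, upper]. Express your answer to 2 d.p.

[53.38, 84.62]

SD = √171.61 = 13.1000
SEM = 13.1000 · √(1 − 0.6300) = 13.1000 · √0.3700 ≈ 13.1000 · 0.6083 ≈ 7.9684
1.96 · SEM ≈ 15.6181
Interval: (53.3819, 84.6181)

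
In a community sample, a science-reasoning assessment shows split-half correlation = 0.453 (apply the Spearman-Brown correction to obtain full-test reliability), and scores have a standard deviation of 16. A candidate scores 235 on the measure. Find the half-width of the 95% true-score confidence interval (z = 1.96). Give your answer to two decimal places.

19.24

Full-length reliability (Spearman-Brown) = 2(0.453)/(1+0.453) ≃ 0.624
SEM = 16.000×√(1 − 0.624) ≃ 9.817
1.96 × SEM ≃ 19.241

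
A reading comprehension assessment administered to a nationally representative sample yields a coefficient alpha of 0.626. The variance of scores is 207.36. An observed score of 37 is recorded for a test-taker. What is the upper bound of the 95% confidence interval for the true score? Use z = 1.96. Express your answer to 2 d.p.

σ = 207.36^(1/2) = 14.40000
The standard error of measurement is 14.40000*√(1 − 0.62600) ≈ 14.40000*0.61156 ≈ 8.80640.
1.96 * SEM ≈ 17.26054
Upper limit = 37 + 17.26054 ≈ 54.26054

54.26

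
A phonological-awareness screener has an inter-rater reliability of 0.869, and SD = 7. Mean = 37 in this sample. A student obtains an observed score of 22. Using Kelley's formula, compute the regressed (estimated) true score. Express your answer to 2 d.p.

23.97

T̂ = r·X + (1 − r)·M = 0.869·22 + 0.131·37 = 19.118 + 4.847 ≈ 23.965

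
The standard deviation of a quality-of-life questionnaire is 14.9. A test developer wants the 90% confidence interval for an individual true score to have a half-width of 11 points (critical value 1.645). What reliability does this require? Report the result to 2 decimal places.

0.80

Required SEM = 11 / 1.645 ≃ 6.6869
Required reliability = 1 − (SEM/SD)² = 1 − 0.2014 ≃ 0.7986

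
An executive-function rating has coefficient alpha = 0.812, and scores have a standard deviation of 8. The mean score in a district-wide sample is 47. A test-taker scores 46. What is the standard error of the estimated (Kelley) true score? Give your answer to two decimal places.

SE_est = SD · √(r(1 − r)) = 8.0000 · √0.1527 ≃ 8.0000 · 0.3907 ≃ 3.1257

3.13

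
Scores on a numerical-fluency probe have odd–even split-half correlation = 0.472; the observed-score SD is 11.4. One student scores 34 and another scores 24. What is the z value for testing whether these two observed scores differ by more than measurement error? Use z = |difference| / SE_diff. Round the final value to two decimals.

Full-length reliability (Spearman-Brown) = 2(0.472)/(1+0.472) ≃ 0.6413
SEM = 11.4000 × √(1 − 0.6413) = 11.4000 × √0.3587 ≃ 11.4000 × 0.5989 ≃ 6.8276
SE_diff = SEM × √2 ≃ 6.8276 × 1.4142 ≃ 9.6557
z = 10 / 9.6557 ≃ 1.0357

1.04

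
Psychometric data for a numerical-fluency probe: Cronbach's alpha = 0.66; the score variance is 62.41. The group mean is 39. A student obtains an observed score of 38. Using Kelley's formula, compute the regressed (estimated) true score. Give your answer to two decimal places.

38.34

T̂ = r·X + (1 − r)·M = 0.660×38 + 0.340×39 = 25.080 + 13.260 ≈ 38.340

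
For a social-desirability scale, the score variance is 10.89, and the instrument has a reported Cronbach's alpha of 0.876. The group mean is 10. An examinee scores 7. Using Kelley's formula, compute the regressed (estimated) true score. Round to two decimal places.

Estimated true score = 0.87600·7 + (1 − 0.87600)·10 ≈ 7.37200

7.37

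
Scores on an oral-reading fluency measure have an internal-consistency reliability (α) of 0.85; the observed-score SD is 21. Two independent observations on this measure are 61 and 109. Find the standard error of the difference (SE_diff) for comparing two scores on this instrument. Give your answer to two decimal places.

SEM = 21.000 * √(1 − 0.850) = 21.000 * √0.150 ≈ 21.000 * 0.387 ≈ 8.133
Standard error of the difference = 8.133·√2 ≈ 11.502

11.50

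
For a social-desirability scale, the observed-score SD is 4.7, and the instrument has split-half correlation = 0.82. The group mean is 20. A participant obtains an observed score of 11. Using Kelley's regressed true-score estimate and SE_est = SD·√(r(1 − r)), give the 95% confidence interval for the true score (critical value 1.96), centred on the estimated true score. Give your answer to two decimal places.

Full-length reliability (Spearman-Brown) = 2(0.82)/(1+0.82) ≈ 0.90110
T̂ = r·X + (1 − r)·M = 0.90110·11 + 0.09890·20 ≈ 9.91209 + 1.97802 ≈ 11.89011
SE_est = SD · √(r(1 − r)) = 4.70000 · √0.08912 ≈ 4.70000 · 0.29853 ≈ 1.40309
95% CI: 11.89011 ± 2.75005 ≈ (9.14006, 14.64016)

[9.14, 14.64]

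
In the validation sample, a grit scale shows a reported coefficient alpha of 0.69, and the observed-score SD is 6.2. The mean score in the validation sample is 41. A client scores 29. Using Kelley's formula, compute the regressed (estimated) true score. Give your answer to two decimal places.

T̂ = 0.69000(29) + 0.31000(41) ≈ 32.72000

32.72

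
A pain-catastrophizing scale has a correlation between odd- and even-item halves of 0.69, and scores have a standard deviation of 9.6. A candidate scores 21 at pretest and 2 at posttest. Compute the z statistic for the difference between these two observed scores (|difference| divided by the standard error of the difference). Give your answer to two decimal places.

3.27

Spearman-Brown: r = 2(0.69) / (1 + 0.69) = 1.380 / 1.690 ≈ 0.817
The standard error of measurement is 9.600×√(1 − 0.817) ≈ 9.600×0.428 ≈ 4.112.
SE_diff = SEM × √2 ≈ 4.112 × 1.414 ≈ 5.815
z = 19 / 5.815 ≈ 3.268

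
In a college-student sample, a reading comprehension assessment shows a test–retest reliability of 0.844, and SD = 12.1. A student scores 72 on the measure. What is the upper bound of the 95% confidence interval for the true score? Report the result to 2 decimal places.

81.37

SEM = 12.10000*√(1 − 0.84400) ≈ 4.77912
Margin = 1.96 * 4.77912 ≈ 9.36707
Upper limit = 72 + 9.36707 ≈ 81.36707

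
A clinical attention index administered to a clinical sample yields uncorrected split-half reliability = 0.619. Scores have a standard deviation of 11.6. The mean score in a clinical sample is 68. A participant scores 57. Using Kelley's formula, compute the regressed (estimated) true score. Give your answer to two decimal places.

Full-length reliability (Spearman-Brown) = 2(0.619)/(1+0.619) ≈ 0.7647
Estimated true score = 0.7647*57 + (1 − 0.7647)*68 ≈ 59.5886

59.59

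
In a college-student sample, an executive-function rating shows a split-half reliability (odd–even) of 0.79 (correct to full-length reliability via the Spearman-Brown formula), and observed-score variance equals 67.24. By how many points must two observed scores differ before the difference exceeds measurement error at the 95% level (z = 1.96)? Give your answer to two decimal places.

SD = √67.24 ≈ 8.200
Full-length reliability (Spearman-Brown) = 2(0.79)/(1+0.79) ≈ 0.883
SEM = 8.200*√(1 − 0.883) ≈ 2.809
SE_diff = √2 * SEM ≈ 3.972
Smallest detectable difference = 1.96*3.972 ≈ 7.785

7.79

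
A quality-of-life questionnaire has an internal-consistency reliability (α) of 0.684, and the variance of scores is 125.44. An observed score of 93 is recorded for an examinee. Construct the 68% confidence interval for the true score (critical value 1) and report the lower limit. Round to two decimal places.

86.70

SD = √125.44 ≈ 11.200
SEM = 11.200 * √(1 − 0.684) = 11.200 * √0.316 ≈ 11.200 * 0.562 ≈ 6.296
Margin = 1 * 6.296 ≈ 6.296
Lower limit = 93 − 6.296 ≈ 86.704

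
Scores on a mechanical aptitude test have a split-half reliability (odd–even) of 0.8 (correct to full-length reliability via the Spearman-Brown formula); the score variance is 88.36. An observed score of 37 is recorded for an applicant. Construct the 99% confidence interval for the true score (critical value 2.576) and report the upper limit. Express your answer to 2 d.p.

45.07

σ = 88.36^(1/2) = 9.400
Full-length reliability (Spearman-Brown) = 2(0.8)/(1+0.8) ≃ 0.889
SEM = 9.400 · √(1 − 0.889) = 9.400 · √0.111 ≃ 9.400 · 0.333 ≃ 3.133
Margin = 2.576 · 3.133 ≃ 8.071
Upper bound: 37 + 8.071 = 45.071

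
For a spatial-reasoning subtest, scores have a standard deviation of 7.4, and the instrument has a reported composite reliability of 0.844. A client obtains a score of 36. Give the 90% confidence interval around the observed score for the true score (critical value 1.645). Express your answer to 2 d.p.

[31.19, 40.81]

The standard error of measurement is 7.4000*√(1 − 0.8440) ≈ 7.4000*0.3950 ≈ 2.9228.
Margin = 1.645 * 2.9228 ≈ 4.8079
CI = 36 ± 4.8079 → [31.1921, 40.8079]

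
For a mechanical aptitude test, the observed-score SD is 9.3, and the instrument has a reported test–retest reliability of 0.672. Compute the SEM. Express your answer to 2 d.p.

5.33

SEM = 9.30000 · √(1 − 0.67200) = 9.30000 · √0.32800 ≈ 9.30000 · 0.57271 ≈ 5.32623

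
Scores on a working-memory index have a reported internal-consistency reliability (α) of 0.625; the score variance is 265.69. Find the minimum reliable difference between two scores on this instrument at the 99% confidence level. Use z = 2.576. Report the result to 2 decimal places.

σ = 265.69^(1/2) = 16.300
SEM = 16.300 · √(1 − 0.625) = 16.300 · √0.375 ≃ 16.300 · 0.612 ≃ 9.982
SE_diff = √2 · SEM ≃ 14.116
Smallest detectable difference = 2.576·14.116 ≃ 36.363

36.36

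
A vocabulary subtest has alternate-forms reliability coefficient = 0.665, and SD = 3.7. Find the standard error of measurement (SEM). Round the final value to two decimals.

SEM = 3.700×√(1 − 0.665) ≃ 2.142

2.14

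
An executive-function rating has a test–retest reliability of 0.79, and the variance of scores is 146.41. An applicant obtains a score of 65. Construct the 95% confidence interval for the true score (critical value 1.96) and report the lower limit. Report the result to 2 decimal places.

54.13

SD = √146.41 ≈ 12.10000
SEM = 12.10000·√(1 − 0.79000) ≈ 5.54492
1.96 · SEM ≈ 10.86804
Lower limit = 65 − 10.86804 ≈ 54.13196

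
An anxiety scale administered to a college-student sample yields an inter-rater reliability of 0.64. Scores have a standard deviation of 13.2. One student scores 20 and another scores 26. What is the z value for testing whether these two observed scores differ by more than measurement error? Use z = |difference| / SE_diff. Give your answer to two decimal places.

The standard error of measurement is 13.2000*√(1 − 0.6400) ≈ 13.2000*0.6000 ≈ 7.9200.
Standard error of the difference = 7.9200·√2 ≈ 11.2006
z = 6 / 11.2006 ≈ 0.5357

0.54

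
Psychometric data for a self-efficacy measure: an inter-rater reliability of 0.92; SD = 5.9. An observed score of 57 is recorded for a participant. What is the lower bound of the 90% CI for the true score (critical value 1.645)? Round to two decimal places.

54.25

SEM = 5.90000 × √(1 − 0.92000) = 5.90000 × √0.08000 ≃ 5.90000 × 0.28284 ≃ 1.66877
Margin = 1.645 × 1.66877 ≃ 2.74513
Lower bound: 57 − 2.74513 = 54.25487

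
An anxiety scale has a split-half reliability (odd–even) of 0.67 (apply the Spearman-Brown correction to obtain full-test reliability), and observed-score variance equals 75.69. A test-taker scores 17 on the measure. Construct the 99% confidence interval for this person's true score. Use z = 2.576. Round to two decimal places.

σ = 75.69^(1/2) = 8.700
Full-length reliability (Spearman-Brown) = 2(0.67)/(1+0.67) ≃ 0.802
SEM = 8.700 × √(1 − 0.802) = 8.700 × √0.198 ≃ 8.700 × 0.445 ≃ 3.867
Margin = 2.576 × 3.867 ≃ 9.962
99% CI: 17 ± 9.962 = [7.038, 26.962]

[7.04, 26.96]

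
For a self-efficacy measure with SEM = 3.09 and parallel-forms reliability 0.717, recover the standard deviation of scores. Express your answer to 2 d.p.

5.81

SD = SEM / √(1 − r) = 3.09 / √0.283 ≈ 3.09 / 0.532 ≈ 5.809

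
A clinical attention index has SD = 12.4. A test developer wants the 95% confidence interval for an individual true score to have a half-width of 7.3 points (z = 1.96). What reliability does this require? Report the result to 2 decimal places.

0.91

SEM needed = half-width / z = 7.3/1.96 ≃ 3.72449
r = 1 − (3.72449/12.4)² ≃ 1 − 0.09022 ≃ 0.90978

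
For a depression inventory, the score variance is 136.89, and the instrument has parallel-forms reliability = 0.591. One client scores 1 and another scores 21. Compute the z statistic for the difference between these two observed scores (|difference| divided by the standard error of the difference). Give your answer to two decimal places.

1.89

σ = 136.89^(1/2) = 11.7000
SEM = 11.7000*√(1 − 0.5910) ≈ 7.4825
SE_diff = √2 * SEM ≈ 10.5819
z = 20 / 10.5819 ≈ 1.8900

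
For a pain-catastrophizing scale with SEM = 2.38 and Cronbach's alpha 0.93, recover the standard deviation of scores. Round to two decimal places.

σ = SEM·(1 − r)^(−1/2) ≈ 2.38×3.7796 ≈ 8.9956

9.00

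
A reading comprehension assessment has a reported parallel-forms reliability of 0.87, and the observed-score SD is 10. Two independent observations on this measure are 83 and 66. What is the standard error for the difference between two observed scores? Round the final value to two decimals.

The standard error of measurement is 10.0000×√(1 − 0.8700) ≈ 10.0000×0.3606 ≈ 3.6056.
Standard error of the difference = 3.6056·√2 ≈ 5.0990

5.10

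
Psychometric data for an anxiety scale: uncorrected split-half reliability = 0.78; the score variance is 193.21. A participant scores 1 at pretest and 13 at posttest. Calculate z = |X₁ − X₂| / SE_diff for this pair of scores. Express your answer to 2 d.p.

SD = √193.21 ≃ 13.9000
Spearman-Brown: r = 2(0.78) / (1 + 0.78) = 1.5600 / 1.7800 ≃ 0.8764
SEM = 13.9000·√(1 − 0.8764) ≃ 4.8867
Standard error of the difference = 4.8867·√2 ≃ 6.9108
z = 12 / 6.9108 ≃ 1.7364

1.74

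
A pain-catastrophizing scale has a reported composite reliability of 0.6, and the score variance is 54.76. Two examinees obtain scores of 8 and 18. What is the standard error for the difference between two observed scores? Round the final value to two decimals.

σ = 54.76^(1/2) = 7.40000
The standard error of measurement is 7.40000·√(1 − 0.60000) ≈ 7.40000·0.63246 ≈ 4.68017.
SE_diff = √2 · SEM ≈ 6.61876

6.62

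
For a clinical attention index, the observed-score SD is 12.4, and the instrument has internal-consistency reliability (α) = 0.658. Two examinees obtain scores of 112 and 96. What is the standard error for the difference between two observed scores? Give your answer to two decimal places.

The standard error of measurement is 12.4000*√(1 − 0.6580) ≃ 12.4000*0.5848 ≃ 7.2516.
Standard error of the difference = 7.2516·√2 ≃ 10.2553

10.26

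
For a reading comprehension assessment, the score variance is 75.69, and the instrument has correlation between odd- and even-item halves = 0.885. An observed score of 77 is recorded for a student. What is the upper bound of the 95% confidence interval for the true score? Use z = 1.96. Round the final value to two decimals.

SD = √75.69 = 8.700
Spearman-Brown: r = 2(0.885) / (1 + 0.885) = 1.770 / 1.885 ≃ 0.939
The standard error of measurement is 8.700*√(1 − 0.939) ≃ 8.700*0.247 ≃ 2.149.
1.96 * SEM ≃ 4.212
Upper limit = 77 + 4.212 ≃ 81.212

81.21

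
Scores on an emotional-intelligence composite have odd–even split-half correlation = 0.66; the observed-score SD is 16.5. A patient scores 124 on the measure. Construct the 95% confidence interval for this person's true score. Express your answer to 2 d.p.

[109.36, 138.64]

Spearman-Brown: r = 2(0.66) / (1 + 0.66) = 1.3200 / 1.6600 ≈ 0.7952
SEM = 16.5000×√(1 − 0.7952) ≈ 7.4674
Half-width = 1.96×7.4674 ≈ 14.6361
Interval: (109.3639, 138.6361)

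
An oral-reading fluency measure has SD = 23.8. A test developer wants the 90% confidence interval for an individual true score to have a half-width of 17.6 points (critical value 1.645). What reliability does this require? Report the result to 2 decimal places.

SEM needed = half-width / z = 17.6/1.645 ≃ 10.6991
r = 1 − (10.6991/23.8)² ≃ 1 − 0.2021 ≃ 0.7979

0.80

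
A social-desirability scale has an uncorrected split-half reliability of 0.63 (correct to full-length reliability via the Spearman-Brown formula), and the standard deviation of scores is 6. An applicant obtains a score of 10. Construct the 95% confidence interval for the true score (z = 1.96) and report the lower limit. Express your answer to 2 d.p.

4.40

Full-length reliability (Spearman-Brown) = 2(0.63)/(1+0.63) ≈ 0.7730
The standard error of measurement is 6.0000×√(1 − 0.7730) ≈ 6.0000×0.4764 ≈ 2.8586.
Margin = 1.96 × 2.8586 ≈ 5.6029
Lower limit = 10 − 5.6029 ≈ 4.3971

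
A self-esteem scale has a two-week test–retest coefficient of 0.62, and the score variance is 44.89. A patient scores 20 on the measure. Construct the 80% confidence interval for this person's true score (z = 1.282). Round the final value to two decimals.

SD = √44.89 ≃ 6.7000
SEM = 6.7000 × √(1 − 0.6200) = 6.7000 × √0.3800 ≃ 6.7000 × 0.6164 ≃ 4.1302
Half-width = 1.282×4.1302 ≃ 5.2949
CI = 20 ± 5.2949 → [14.7051, 25.2949]

[14.71, 25.29]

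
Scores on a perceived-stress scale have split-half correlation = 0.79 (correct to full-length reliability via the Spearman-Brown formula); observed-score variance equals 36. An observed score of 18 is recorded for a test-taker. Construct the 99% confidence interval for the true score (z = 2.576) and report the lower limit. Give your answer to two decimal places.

12.71

SD = √36 ≈ 6.0000
Full-length reliability (Spearman-Brown) = 2(0.79)/(1+0.79) ≈ 0.8827
SEM = 6.0000 * √(1 − 0.8827) = 6.0000 * √0.1173 ≈ 6.0000 * 0.3425 ≈ 2.0551
Half-width = 2.576*2.0551 ≈ 5.2940
Lower bound: 18 − 5.2940 = 12.7060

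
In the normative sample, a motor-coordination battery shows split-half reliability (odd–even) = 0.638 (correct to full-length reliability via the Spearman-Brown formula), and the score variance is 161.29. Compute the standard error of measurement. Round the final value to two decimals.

SD = √161.29 ≈ 12.7000
Full-length reliability (Spearman-Brown) = 2(0.638)/(1+0.638) ≈ 0.7790
The standard error of measurement is 12.7000*√(1 − 0.7790) ≈ 12.7000*0.4701 ≈ 5.9704.

5.97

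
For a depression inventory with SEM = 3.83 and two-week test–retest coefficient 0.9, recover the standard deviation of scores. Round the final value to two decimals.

12.11

SD = SEM / √(1 − r) = 3.83 / √0.100 ≃ 3.83 / 0.316 ≃ 12.112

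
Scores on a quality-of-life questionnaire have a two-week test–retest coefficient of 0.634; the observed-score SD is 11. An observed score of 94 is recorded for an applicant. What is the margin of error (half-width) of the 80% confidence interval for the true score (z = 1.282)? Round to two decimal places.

8.53

SEM = 11.0000 · √(1 − 0.6340) = 11.0000 · √0.3660 ≈ 11.0000 · 0.6050 ≈ 6.6548
Margin = 1.282 · 6.6548 ≈ 8.5314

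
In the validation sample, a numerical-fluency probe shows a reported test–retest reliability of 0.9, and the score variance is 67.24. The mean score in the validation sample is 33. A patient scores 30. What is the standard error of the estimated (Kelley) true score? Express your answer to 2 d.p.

2.46

SD = √67.24 ≈ 8.200
SE_est = SD · √(r(1 − r)) = 8.200 · √0.090 ≈ 8.200 · 0.300 ≈ 2.460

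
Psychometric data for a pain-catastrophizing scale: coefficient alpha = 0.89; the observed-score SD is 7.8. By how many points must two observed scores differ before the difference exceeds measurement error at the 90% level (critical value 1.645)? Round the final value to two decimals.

SEM = 7.800×√(1 − 0.890) ≈ 2.587
SE_diff = √2 × SEM ≈ 3.659
Minimum reliable difference = 1.645 × SE_diff ≈ 1.645 × 3.659 ≈ 6.018

6.02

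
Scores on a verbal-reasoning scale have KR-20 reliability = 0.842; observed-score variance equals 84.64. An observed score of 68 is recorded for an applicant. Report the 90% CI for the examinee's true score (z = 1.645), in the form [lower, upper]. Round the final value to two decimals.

[61.98, 74.02]

SD = √84.64 ≃ 9.2000
SEM = 9.2000×√(1 − 0.8420) ≃ 3.6569
Half-width = 1.645×3.6569 ≃ 6.0156
Interval: (61.9844, 74.0156)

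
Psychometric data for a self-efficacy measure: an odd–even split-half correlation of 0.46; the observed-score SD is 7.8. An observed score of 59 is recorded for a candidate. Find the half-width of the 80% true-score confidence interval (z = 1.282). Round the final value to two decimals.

6.08

r_full = 2·0.46 / (1 + 0.46) ≈ 0.6301
SEM = 7.8000*√(1 − 0.6301) ≈ 4.7437
Half-width = 1.282*4.7437 ≈ 6.0814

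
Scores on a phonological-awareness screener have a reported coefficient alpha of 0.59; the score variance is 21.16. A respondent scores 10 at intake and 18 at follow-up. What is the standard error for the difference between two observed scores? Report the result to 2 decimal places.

σ = 21.16^(1/2) = 4.60000
SEM = 4.60000×√(1 − 0.59000) ≈ 2.94544
SE_diff = √2 × SEM ≈ 4.16548

4.17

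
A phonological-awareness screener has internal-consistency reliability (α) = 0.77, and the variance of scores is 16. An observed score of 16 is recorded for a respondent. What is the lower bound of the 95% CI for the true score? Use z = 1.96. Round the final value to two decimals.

SD = √16 = 4.0000
SEM = 4.0000 · √(1 − 0.7700) = 4.0000 · √0.2300 ≈ 4.0000 · 0.4796 ≈ 1.9183
Margin = 1.96 · 1.9183 ≈ 3.7599
Lower bound: 16 − 3.7599 = 12.2401

12.24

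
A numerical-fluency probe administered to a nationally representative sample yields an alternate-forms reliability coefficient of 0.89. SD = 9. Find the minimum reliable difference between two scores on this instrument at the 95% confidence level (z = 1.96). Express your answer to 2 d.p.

SEM = 9.0000 * √(1 − 0.8900) = 9.0000 * √0.1100 ≃ 9.0000 * 0.3317 ≃ 2.9850
Standard error of the difference = 2.9850·√2 ≃ 4.2214
Smallest detectable difference = 1.96*4.2214 ≃ 8.2739

8.27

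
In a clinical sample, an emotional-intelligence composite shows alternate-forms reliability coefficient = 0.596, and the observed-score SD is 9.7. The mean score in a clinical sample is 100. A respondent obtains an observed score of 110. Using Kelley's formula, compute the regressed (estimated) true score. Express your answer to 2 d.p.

105.96

Estimated true score = 0.596×110 + (1 − 0.596)×100 ≃ 105.960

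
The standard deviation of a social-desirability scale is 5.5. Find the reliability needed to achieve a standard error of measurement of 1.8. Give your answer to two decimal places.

0.89

r = 1 − (SEM / SD)² = 1 − (1.800 / 5.5)² ≃ 1 − 0.107 ≃ 0.893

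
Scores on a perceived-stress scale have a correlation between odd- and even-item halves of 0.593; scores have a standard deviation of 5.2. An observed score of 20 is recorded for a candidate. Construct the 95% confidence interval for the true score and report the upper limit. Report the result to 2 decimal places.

25.15

r_full = 2·0.593 / (1 + 0.593) ≈ 0.745
The standard error of measurement is 5.200·√(1 − 0.745) ≈ 5.200·0.505 ≈ 2.628.
Margin = 1.96 · 2.628 ≈ 5.152
Upper limit = 20 + 5.152 ≈ 25.152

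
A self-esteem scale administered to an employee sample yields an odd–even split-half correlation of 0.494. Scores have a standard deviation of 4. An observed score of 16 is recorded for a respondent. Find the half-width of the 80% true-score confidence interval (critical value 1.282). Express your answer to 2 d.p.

2.98

Spearman-Brown: r = 2(0.494) / (1 + 0.494) = 0.9880 / 1.4940 ≃ 0.6613
The standard error of measurement is 4.0000×√(1 − 0.6613) ≃ 4.0000×0.5820 ≃ 2.3279.
Half-width = 1.282×2.3279 ≃ 2.9843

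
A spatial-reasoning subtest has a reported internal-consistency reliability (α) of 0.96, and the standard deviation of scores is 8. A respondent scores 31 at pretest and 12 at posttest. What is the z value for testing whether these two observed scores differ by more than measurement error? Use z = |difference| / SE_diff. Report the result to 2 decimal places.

SEM = 8.0000 * √(1 − 0.9600) = 8.0000 * √0.0400 ≈ 8.0000 * 0.2000 ≈ 1.6000
SE_diff = SEM * √2 ≈ 1.6000 * 1.4142 ≈ 2.2627
z = |31 − 12| / 2.2627 = 19 / 2.2627 ≈ 8.3969

8.40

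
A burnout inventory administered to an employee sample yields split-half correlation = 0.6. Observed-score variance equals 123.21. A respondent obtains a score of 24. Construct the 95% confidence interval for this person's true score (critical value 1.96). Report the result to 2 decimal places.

SD = √123.21 = 11.100
r_full = 2·0.6 / (1 + 0.6) ≈ 0.750
SEM = 11.100 × √(1 − 0.750) = 11.100 × √0.250 ≈ 11.100 × 0.500 ≈ 5.550
Margin = 1.96 × 5.550 ≈ 10.878
Interval: (13.122, 34.878)

[13.12, 34.88]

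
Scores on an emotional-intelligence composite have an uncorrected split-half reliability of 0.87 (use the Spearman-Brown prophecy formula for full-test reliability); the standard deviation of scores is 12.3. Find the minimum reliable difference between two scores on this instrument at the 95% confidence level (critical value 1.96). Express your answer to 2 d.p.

r_full = 2·0.87 / (1 + 0.87) ≈ 0.9305
SEM = 12.3000·√(1 − 0.9305) ≈ 3.2431
SE_diff = √2 · SEM ≈ 4.5864
Minimum reliable difference = 1.96 · SE_diff ≈ 1.96 · 4.5864 ≈ 8.9893

8.99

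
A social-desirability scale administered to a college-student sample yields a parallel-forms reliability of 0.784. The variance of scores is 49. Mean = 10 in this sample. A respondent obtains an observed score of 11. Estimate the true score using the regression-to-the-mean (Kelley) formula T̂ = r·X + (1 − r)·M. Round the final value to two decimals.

T̂ = 0.784(11) + 0.216(10) ≃ 10.784

10.78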